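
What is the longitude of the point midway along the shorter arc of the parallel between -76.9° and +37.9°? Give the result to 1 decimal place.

Signed shortest Δλ from -76.9° to +37.9° is +114.8°.
Midpoint longitude = -76.9° + (+114.8°)/2 = -76.9° + 57.4° = -19.5°.

-19.5°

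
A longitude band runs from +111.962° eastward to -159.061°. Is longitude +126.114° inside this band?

Band width going east from +111.962° to -159.061°: ((-159.061 − 111.962) mod 360) = 88.977°.
Offset of +126.114° east of the west edge: ((126.114 − 111.962) mod 360) = 14.152°.
14.152° ≤ 88.977° ⇒ inside.

Yes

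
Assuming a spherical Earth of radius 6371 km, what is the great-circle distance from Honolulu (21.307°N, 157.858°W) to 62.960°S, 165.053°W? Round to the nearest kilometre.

Δλ = -165.053 − -157.858 = -7.195°.
Δφ = -62.960 − 21.307 = -84.267°.
a = sin²(Δφ/2) + cos φ₁ · cos φ₂ · sin²(Δλ/2) = 0.451721.
c = 2·atan2(√a, √(1−a)) = 1.47409 rad → d = 6371·c ≈ 9391.41 km.

9391 km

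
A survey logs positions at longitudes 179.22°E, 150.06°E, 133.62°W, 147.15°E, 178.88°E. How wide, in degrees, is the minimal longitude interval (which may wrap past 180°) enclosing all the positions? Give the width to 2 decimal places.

Sort the longitudes: -133.62°, +147.15°, +150.06°, +178.88°, +179.22°.
Eastward gaps between consecutive values (wrapping around): 280.77°, 2.91°, 28.82°, 0.34°, 47.16°.
Largest gap = 280.77° ⇒ minimal covering band is its complement: 360° − 280.77° = 79.23°.
Band runs from +147.15° eastward to -133.62°, crossing the antimeridian.

79.23°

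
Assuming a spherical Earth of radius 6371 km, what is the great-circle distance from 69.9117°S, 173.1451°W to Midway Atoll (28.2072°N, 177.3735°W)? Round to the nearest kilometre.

Δλ = -177.3735 − -173.1451 = -4.2284°.
Δφ = 28.2072 − -69.9117 = 98.1189°.
a = sin²(Δφ/2) + cos φ₁ · cos φ₂ · sin²(Δλ/2) = 0.571026.
c = 2·atan2(√a, √(1−a)) = 1.71333 rad → d = 6371·c ≈ 10915.63 km.

10916 km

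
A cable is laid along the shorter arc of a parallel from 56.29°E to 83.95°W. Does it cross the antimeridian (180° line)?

No

Signed shortest Δλ = ((-83.95 − 56.29 + 180) mod 360) − 180 = -140.24°.
Going west by 140.24° from +56.29° reaches -83.95° without touching 180°.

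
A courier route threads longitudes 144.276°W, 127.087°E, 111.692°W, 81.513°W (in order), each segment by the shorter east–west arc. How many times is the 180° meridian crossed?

Leg 1: -144.276° → +127.087°, shortest Δλ = -88.637° (west) — crosses 180°.
Leg 2: +127.087° → -111.692°, shortest Δλ = 121.221° (east) — crosses 180°.
Leg 3: -111.692° → -81.513°, shortest Δλ = 30.179° (east) — does not cross 180°.
Total crossings: 2.

2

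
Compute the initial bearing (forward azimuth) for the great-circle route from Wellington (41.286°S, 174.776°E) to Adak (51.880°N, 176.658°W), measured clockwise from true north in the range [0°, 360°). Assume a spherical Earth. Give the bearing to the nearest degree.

Δλ = -176.658 − 174.776 = -351.434°; wrapped into (−180°, 180°]: 8.566°.
θ = atan2( sin Δλ · cos φ₂ , cos φ₁ · sin φ₂ − sin φ₁ · cos φ₂ · cos Δλ )
  = atan2(0.09195, 0.99393) = 5.285° → normalised to [0°, 360°): 5.285°.

5°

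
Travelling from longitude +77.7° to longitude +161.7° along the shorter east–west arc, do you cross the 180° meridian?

Signed shortest Δλ = ((161.7 − 77.7 + 180) mod 360) − 180 = 84.0°.
Going east by 84.0° from +77.7° reaches +161.7° without touching 180°.

No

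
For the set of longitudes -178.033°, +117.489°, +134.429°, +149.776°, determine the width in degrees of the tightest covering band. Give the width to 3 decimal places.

Sort the longitudes: -178.033°, +117.489°, +134.429°, +149.776°.
Eastward gaps between consecutive values (wrapping around): 295.522°, 16.940°, 15.347°, 32.191°.
Largest gap = 295.522° ⇒ minimal covering band is its complement: 360° − 295.522° = 64.478°.
Band runs from +117.489° eastward to -178.033°, crossing the antimeridian.

64.478°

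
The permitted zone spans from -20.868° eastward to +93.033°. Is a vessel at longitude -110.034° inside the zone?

No

Band width going east from -20.868° to +93.033°: ((93.033 − -20.868) mod 360) = 113.901°.
Offset of -110.034° east of the west edge: ((-110.034 − -20.868) mod 360) = 270.834°.
270.834° > 113.901° ⇒ outside.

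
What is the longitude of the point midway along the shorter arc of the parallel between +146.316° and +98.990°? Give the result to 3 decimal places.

Signed shortest Δλ from +146.316° to +98.990° is -47.326°.
Midpoint longitude = +146.316° + (-47.326°)/2 = +146.316° − 23.663° = +122.653°.

+122.653°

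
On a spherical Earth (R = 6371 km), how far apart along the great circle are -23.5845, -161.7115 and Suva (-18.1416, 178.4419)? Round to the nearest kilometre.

Δλ = 178.4419 − -161.7115 = 340.1534°; wrapped into (−180°, 180°]: -19.8466°.
Δφ = -18.1416 − -23.5845 = 5.4429°.
a = sin²(Δφ/2) + cos φ₁ · cos φ₂ · sin²(Δλ/2) = 0.028118.
c = 2·atan2(√a, √(1−a)) = 0.33696 rad → d = 6371·c ≈ 2146.79 km.

2147 km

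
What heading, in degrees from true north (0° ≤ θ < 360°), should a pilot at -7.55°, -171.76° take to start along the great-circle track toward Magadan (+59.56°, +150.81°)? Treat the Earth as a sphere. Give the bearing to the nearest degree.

341°

Δλ = 150.81 − -171.76 = 322.57°; wrapped into (−180°, 180°]: -37.43°.
θ = atan2( sin Δλ · cos φ₂ , cos φ₁ · sin φ₂ − sin φ₁ · cos φ₂ · cos Δλ )
  = atan2(-0.30793, 0.90755) = -18.742° → normalised to [0°, 360°): 341.258°.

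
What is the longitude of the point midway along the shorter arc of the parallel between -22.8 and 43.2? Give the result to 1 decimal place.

+10.2°

Signed shortest Δλ from -22.8° to +43.2° is +66.0°.
Midpoint longitude = -22.8° + (+66.0°)/2 = -22.8° + 33.0° = +10.2°.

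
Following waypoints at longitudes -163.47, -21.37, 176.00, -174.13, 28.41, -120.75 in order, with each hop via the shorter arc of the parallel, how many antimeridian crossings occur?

3

Leg 1: -163.47° → -21.37°, shortest Δλ = 142.1° (east) — does not cross 180°.
Leg 2: -21.37° → +176.00°, shortest Δλ = -162.63° (west) — crosses 180°.
Leg 3: +176.00° → -174.13°, shortest Δλ = 9.87° (east) — crosses 180°.
Leg 4: -174.13° → +28.41°, shortest Δλ = -157.46° (west) — crosses 180°.
Leg 5: +28.41° → -120.75°, shortest Δλ = -149.16° (west) — does not cross 180°.
Total crossings: 3.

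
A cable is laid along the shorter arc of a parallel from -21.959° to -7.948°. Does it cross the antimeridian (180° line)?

Signed shortest Δλ = ((-7.948 − -21.959 + 180) mod 360) − 180 = 14.011°.
Going east by 14.011° from -21.959° reaches -7.948° without touching 180°.

No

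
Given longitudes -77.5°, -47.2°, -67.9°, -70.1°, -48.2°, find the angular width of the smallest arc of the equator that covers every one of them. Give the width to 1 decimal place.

Sort the longitudes: -77.5°, -70.1°, -67.9°, -48.2°, -47.2°.
Eastward gaps between consecutive values (wrapping around): 7.4°, 2.2°, 19.7°, 1.0°, 329.7°.
Largest gap = 329.7° ⇒ minimal covering band is its complement: 360° − 329.7° = 30.3°.
Band runs from -77.5° eastward to -47.2°.

30.3°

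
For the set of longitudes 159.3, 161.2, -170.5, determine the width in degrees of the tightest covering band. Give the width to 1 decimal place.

30.2°

Sort the longitudes: -170.5°, +159.3°, +161.2°.
Eastward gaps between consecutive values (wrapping around): 329.8°, 1.9°, 28.3°.
Largest gap = 329.8° ⇒ minimal covering band is its complement: 360° − 329.8° = 30.2°.
Band runs from +159.3° eastward to -170.5°, crossing the antimeridian.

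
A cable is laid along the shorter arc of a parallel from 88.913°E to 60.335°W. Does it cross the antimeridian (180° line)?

Signed shortest Δλ = ((-60.335 − 88.913 + 180) mod 360) − 180 = -149.248°.
Going west by 149.248° from +88.913° reaches -60.335° without touching 180°.

No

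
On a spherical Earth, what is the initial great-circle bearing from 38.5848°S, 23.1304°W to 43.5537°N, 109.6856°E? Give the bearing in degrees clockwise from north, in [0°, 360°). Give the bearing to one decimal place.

66.5°

Δλ = 109.6856 − -23.1304 = 132.8160°.
θ = atan2( sin Δλ · cos φ₂ , cos φ₁ · sin φ₂ − sin φ₁ · cos φ₂ · cos Δλ )
  = atan2(0.53162, 0.23141) = 66.477° → normalised to [0°, 360°): 66.477°.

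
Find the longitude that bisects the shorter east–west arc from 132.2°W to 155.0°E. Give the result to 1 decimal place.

168.6°W

Signed shortest Δλ from -132.2° to +155.0° is -72.8°.
Midpoint longitude = -132.2° + (-72.8°)/2 = -132.2° − 36.4° = -168.6°.
(The naïve average (-132.2 + +155.0)/2 = 11.4° is on the wrong side of the globe.)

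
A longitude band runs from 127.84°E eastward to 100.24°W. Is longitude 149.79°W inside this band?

Band width going east from +127.84° to -100.24°: ((-100.24 − 127.84) mod 360) = 131.92°.
Offset of -149.79° east of the west edge: ((-149.79 − 127.84) mod 360) = 82.37°.
82.37° ≤ 131.92° ⇒ inside.

Yes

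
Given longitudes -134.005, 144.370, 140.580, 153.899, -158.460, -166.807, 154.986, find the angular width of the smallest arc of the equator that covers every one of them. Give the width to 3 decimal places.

Sort the longitudes: -166.807°, -158.460°, -134.005°, +140.580°, +144.370°, +153.899°, +154.986°.
Eastward gaps between consecutive values (wrapping around): 8.347°, 24.455°, 274.585°, 3.790°, 9.529°, 1.087°, 38.207°.
Largest gap = 274.585° ⇒ minimal covering band is its complement: 360° − 274.585° = 85.415°.
Band runs from +140.580° eastward to -134.005°, crossing the antimeridian.

85.415°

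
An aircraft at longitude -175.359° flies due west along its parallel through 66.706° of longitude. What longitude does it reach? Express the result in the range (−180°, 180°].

+117.935°

Start at -175.359°; shift −66.706° → -242.065°.
-242.065° lies outside (−180°, 180°]; add 360° → +117.935°.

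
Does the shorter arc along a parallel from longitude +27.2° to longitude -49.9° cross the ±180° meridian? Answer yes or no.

No

Signed shortest Δλ = ((-49.9 − 27.2 + 180) mod 360) − 180 = -77.1°.
Going west by 77.1° from +27.2° reaches -49.9° without touching 180°.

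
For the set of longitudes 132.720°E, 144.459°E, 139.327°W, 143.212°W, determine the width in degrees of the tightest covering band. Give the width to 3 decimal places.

87.953°

Sort the longitudes: -143.212°, -139.327°, +132.720°, +144.459°.
Eastward gaps between consecutive values (wrapping around): 3.885°, 272.047°, 11.739°, 72.329°.
Largest gap = 272.047° ⇒ minimal covering band is its complement: 360° − 272.047° = 87.953°.
Band runs from +132.720° eastward to -139.327°, crossing the antimeridian.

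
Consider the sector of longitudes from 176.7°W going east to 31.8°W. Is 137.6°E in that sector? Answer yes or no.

Band width going east from -176.7° to -31.8°: ((-31.8 − -176.7) mod 360) = 144.9°.
Offset of +137.6° east of the west edge: ((137.6 − -176.7) mod 360) = 314.3°.
314.3° > 144.9° ⇒ outside.

No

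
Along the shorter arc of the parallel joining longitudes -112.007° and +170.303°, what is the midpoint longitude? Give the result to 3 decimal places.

Signed shortest Δλ from -112.007° to +170.303° is -77.690°.
Midpoint longitude = -112.007° + (-77.690°)/2 = -112.007° − 38.845° = -150.852°.
(The naïve average (-112.007 + +170.303)/2 = 29.148° is on the wrong side of the globe.)

-150.852°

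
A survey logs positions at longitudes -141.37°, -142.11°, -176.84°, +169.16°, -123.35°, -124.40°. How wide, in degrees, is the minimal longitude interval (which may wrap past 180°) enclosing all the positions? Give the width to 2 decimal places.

Sort the longitudes: -176.84°, -142.11°, -141.37°, -124.40°, -123.35°, +169.16°.
Eastward gaps between consecutive values (wrapping around): 34.73°, 0.74°, 16.97°, 1.05°, 292.51°, 14.00°.
Largest gap = 292.51° ⇒ minimal covering band is its complement: 360° − 292.51° = 67.49°.
Band runs from +169.16° eastward to -123.35°, crossing the antimeridian.

67.49°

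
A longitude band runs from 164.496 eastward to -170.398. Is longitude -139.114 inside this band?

No

Band width going east from +164.496° to -170.398°: ((-170.398 − 164.496) mod 360) = 25.106°.
Offset of -139.114° east of the west edge: ((-139.114 − 164.496) mod 360) = 56.390°.
56.390° > 25.106° ⇒ outside.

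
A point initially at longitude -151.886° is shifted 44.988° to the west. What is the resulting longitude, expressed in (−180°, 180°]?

+163.126°

Start at -151.886°; shift −44.988° → -196.874°.
-196.874° lies outside (−180°, 180°]; add 360° → +163.126°.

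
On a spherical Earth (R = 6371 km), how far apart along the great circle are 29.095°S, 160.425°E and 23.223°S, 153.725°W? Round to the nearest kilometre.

4594 km

Δλ = -153.725 − 160.425 = -314.150°; wrapped into (−180°, 180°]: 45.850°.
Δφ = -23.223 − -29.095 = 5.872°.
a = sin²(Δφ/2) + cos φ₁ · cos φ₂ · sin²(Δλ/2) = 0.124465.
c = 2·atan2(√a, √(1−a)) = 0.72112 rad → d = 6371·c ≈ 4594.23 km.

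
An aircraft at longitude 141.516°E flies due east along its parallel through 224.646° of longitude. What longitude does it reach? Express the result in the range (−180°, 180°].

Start at +141.516°; shift +224.646° → +366.162°.
+366.162° lies outside (−180°, 180°]; subtract 360° → +6.162°.

6.162°E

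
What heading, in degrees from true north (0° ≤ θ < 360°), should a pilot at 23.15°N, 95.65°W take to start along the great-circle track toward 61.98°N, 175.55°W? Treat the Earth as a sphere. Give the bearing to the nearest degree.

Δλ = -175.55 − -95.65 = -79.90°.
θ = atan2( sin Δλ · cos φ₂ , cos φ₁ · sin φ₂ − sin φ₁ · cos φ₂ · cos Δλ )
  = atan2(-0.46250, 0.77931) = -30.688° → normalised to [0°, 360°): 329.312°.

329°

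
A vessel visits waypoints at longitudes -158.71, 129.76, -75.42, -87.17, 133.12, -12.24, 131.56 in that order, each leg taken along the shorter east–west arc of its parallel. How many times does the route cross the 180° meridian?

Leg 1: -158.71° → +129.76°, shortest Δλ = -71.53° (west) — crosses 180°.
Leg 2: +129.76° → -75.42°, shortest Δλ = 154.82° (east) — crosses 180°.
Leg 3: -75.42° → -87.17°, shortest Δλ = -11.75° (west) — does not cross 180°.
Leg 4: -87.17° → +133.12°, shortest Δλ = -139.71° (west) — crosses 180°.
Leg 5: +133.12° → -12.24°, shortest Δλ = -145.36° (west) — does not cross 180°.
Leg 6: -12.24° → +131.56°, shortest Δλ = 143.8° (east) — does not cross 180°.
Total crossings: 3.

3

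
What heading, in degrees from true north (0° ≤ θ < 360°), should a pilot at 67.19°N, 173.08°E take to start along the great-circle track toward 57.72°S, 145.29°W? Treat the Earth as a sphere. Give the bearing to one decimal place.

153.0°

Δλ = -145.29 − 173.08 = -318.37°; wrapped into (−180°, 180°]: 41.63°.
θ = atan2( sin Δλ · cos φ₂ , cos φ₁ · sin φ₂ − sin φ₁ · cos φ₂ · cos Δλ )
  = atan2(0.35478, -0.69572) = 152.981° → normalised to [0°, 360°): 152.981°.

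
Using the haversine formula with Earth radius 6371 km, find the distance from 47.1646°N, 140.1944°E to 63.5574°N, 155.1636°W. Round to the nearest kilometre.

4244 km

Δλ = -155.1636 − 140.1944 = -295.3580°; wrapped into (−180°, 180°]: 64.6420°.
Δφ = 63.5574 − 47.1646 = 16.3928°.
a = sin²(Δφ/2) + cos φ₁ · cos φ₂ · sin²(Δλ/2) = 0.106873.
c = 2·atan2(√a, √(1−a)) = 0.66607 rad → d = 6371·c ≈ 4243.55 km.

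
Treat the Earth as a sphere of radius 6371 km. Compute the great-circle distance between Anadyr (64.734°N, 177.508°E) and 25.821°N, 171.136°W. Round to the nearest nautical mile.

2377 nmi

Δλ = -171.136 − 177.508 = -348.644°; wrapped into (−180°, 180°]: 11.356°.
Δφ = 25.821 − 64.734 = -38.913°.
a = sin²(Δφ/2) + cos φ₁ · cos φ₂ · sin²(Δλ/2) = 0.114711.
c = 2·atan2(√a, √(1−a)) = 0.69105 rad → d = 6371·c ≈ 4402.66 km ≈ 2377.25 nmi.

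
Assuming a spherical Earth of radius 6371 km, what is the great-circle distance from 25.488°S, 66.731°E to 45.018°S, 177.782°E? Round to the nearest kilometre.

Δλ = 177.782 − 66.731 = 111.051°.
Δφ = -45.018 − -25.488 = -19.530°.
a = sin²(Δφ/2) + cos φ₁ · cos φ₂ · sin²(Δλ/2) = 0.462410.
c = 2·atan2(√a, √(1−a)) = 1.49555 rad → d = 6371·c ≈ 9528.13 km.

9528 km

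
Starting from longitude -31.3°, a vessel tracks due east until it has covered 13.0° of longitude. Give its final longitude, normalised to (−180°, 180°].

Start at -31.3°; shift +13.0° → -18.3°.
-18.3° already lies in (−180°, 180°].

-18.3°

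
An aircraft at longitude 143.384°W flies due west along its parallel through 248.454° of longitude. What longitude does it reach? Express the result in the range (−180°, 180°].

Start at -143.384°; shift −248.454° → -391.838°.
-391.838° lies outside (−180°, 180°]; add 360° → -31.838°.

31.838°W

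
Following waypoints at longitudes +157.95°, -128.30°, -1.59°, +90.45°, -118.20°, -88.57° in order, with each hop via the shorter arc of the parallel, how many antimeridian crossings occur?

2

Leg 1: +157.95° → -128.30°, shortest Δλ = 73.75° (east) — crosses 180°.
Leg 2: -128.30° → -1.59°, shortest Δλ = 126.71° (east) — does not cross 180°.
Leg 3: -1.59° → +90.45°, shortest Δλ = 92.04° (east) — does not cross 180°.
Leg 4: +90.45° → -118.20°, shortest Δλ = 151.35° (east) — crosses 180°.
Leg 5: -118.20° → -88.57°, shortest Δλ = 29.63° (east) — does not cross 180°.
Total crossings: 2.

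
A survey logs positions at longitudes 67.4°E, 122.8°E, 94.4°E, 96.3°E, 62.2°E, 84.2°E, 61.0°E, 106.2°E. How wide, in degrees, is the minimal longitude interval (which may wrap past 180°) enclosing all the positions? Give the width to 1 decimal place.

61.8°

Sort the longitudes: +61.0°, +62.2°, +67.4°, +84.2°, +94.4°, +96.3°, +106.2°, +122.8°.
Eastward gaps between consecutive values (wrapping around): 1.2°, 5.2°, 16.8°, 10.2°, 1.9°, 9.9°, 16.6°, 298.2°.
Largest gap = 298.2° ⇒ minimal covering band is its complement: 360° − 298.2° = 61.8°.
Band runs from +61.0° eastward to +122.8°.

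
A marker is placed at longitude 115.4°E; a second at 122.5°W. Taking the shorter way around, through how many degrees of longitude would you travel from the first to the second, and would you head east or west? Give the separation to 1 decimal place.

122.1° east

Raw difference: -122.5 − 115.4 = -237.9°.
Normalise into (−180°, 180°]: -237.9° + 360° = 122.1°.
Positive ⇒ the second point lies to the east; separation 122.1°.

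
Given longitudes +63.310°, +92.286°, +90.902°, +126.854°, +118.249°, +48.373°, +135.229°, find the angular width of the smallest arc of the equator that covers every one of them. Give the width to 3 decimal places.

Sort the longitudes: +48.373°, +63.310°, +90.902°, +92.286°, +118.249°, +126.854°, +135.229°.
Eastward gaps between consecutive values (wrapping around): 14.937°, 27.592°, 1.384°, 25.963°, 8.605°, 8.375°, 273.144°.
Largest gap = 273.144° ⇒ minimal covering band is its complement: 360° − 273.144° = 86.856°.
Band runs from +48.373° eastward to +135.229°.

86.856°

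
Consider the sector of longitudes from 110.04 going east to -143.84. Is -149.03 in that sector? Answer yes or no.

Yes

Band width going east from +110.04° to -143.84°: ((-143.84 − 110.04) mod 360) = 106.12°.
Offset of -149.03° east of the west edge: ((-149.03 − 110.04) mod 360) = 100.93°.
100.93° ≤ 106.12° ⇒ inside.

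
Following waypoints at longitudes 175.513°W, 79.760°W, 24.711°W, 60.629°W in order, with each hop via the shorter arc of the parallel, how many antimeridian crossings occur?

Leg 1: -175.513° → -79.760°, shortest Δλ = 95.753° (east) — does not cross 180°.
Leg 2: -79.760° → -24.711°, shortest Δλ = 55.049° (east) — does not cross 180°.
Leg 3: -24.711° → -60.629°, shortest Δλ = -35.918° (west) — does not cross 180°.
Total crossings: 0.

0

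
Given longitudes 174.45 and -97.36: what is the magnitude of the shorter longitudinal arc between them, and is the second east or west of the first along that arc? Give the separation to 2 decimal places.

Raw difference: -97.36 − 174.45 = -271.81°.
Normalise into (−180°, 180°]: -271.81° + 360° = 88.19°.
Positive ⇒ the second point lies to the east; separation 88.19°.

88.19° east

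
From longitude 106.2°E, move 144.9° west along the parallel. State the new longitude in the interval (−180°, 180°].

Start at +106.2°; shift −144.9° → -38.7°.
-38.7° already lies in (−180°, 180°].

38.7°W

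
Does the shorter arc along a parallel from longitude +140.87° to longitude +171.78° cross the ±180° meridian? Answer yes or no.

Signed shortest Δλ = ((171.78 − 140.87 + 180) mod 360) − 180 = 30.91°.
Going east by 30.91° from +140.87° reaches +171.78° without touching 180°.

No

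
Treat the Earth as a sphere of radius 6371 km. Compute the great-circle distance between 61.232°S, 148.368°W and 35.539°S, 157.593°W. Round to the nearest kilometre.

2930 km

Δλ = -157.593 − -148.368 = -9.225°.
Δφ = -35.539 − -61.232 = 25.693°.
a = sin²(Δφ/2) + cos φ₁ · cos φ₂ · sin²(Δλ/2) = 0.051967.
c = 2·atan2(√a, √(1−a)) = 0.45997 rad → d = 6371·c ≈ 2930.48 km.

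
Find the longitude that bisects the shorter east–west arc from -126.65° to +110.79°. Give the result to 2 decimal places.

+172.07°

Signed shortest Δλ from -126.65° to +110.79° is -122.56°.
Midpoint longitude = -126.65° + (-122.56°)/2 = -126.65° − 61.28° = -187.93°.
Normalise into (−180°, 180°]: +172.07°.
(The naïve average (-126.65 + +110.79)/2 = -7.93° is on the wrong side of the globe.)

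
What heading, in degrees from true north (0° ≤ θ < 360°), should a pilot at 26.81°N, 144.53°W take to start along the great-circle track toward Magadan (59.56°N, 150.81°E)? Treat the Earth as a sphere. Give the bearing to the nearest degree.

326°

Δλ = 150.81 − -144.53 = 295.34°; wrapped into (−180°, 180°]: -64.66°.
θ = atan2( sin Δλ · cos φ₂ , cos φ₁ · sin φ₂ − sin φ₁ · cos φ₂ · cos Δλ )
  = atan2(-0.45789, 0.67168) = -34.282° → normalised to [0°, 360°): 325.718°.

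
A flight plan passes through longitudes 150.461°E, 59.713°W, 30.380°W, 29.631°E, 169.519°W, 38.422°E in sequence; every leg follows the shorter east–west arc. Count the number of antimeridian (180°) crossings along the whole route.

Leg 1: +150.461° → -59.713°, shortest Δλ = 149.826° (east) — crosses 180°.
Leg 2: -59.713° → -30.380°, shortest Δλ = 29.333° (east) — does not cross 180°.
Leg 3: -30.380° → +29.631°, shortest Δλ = 60.011° (east) — does not cross 180°.
Leg 4: +29.631° → -169.519°, shortest Δλ = 160.85° (east) — crosses 180°.
Leg 5: -169.519° → +38.422°, shortest Δλ = -152.059° (west) — crosses 180°.
Total crossings: 3.

3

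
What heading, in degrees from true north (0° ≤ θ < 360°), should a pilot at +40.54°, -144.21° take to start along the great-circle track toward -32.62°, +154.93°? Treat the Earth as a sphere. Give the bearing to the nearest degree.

227°

Δλ = 154.93 − -144.21 = 299.14°; wrapped into (−180°, 180°]: -60.86°.
θ = atan2( sin Δλ · cos φ₂ , cos φ₁ · sin φ₂ − sin φ₁ · cos φ₂ · cos Δλ )
  = atan2(-0.73566, -0.67624) = -132.590° → normalised to [0°, 360°): 227.410°.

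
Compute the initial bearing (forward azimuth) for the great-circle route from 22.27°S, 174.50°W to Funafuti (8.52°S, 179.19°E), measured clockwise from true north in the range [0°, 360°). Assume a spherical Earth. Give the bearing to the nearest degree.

335°

Δλ = 179.19 − -174.50 = 353.69°; wrapped into (−180°, 180°]: -6.31°.
θ = atan2( sin Δλ · cos φ₂ , cos φ₁ · sin φ₂ − sin φ₁ · cos φ₂ · cos Δλ )
  = atan2(-0.10869, 0.23542) = -24.783° → normalised to [0°, 360°): 335.217°.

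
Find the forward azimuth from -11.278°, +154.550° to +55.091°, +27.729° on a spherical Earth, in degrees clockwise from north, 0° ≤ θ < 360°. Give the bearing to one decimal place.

Δλ = 27.729 − 154.550 = -126.821°.
θ = atan2( sin Δλ · cos φ₂ , cos φ₁ · sin φ₂ − sin φ₁ · cos φ₂ · cos Δλ )
  = atan2(-0.45811, 0.73715) = -31.859° → normalised to [0°, 360°): 328.141°.

328.1°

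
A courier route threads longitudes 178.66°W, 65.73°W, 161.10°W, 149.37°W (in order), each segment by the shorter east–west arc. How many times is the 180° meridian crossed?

0

Leg 1: -178.66° → -65.73°, shortest Δλ = 112.93° (east) — does not cross 180°.
Leg 2: -65.73° → -161.10°, shortest Δλ = -95.37° (west) — does not cross 180°.
Leg 3: -161.10° → -149.37°, shortest Δλ = 11.73° (east) — does not cross 180°.
Total crossings: 0.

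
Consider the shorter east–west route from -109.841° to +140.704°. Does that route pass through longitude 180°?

Yes

Naïve |140.704 − -109.841| = 250.545° > 180°, so the shorter arc goes the other way round — across 180°.
Signed shortest Δλ = ((140.704 − -109.841 + 180) mod 360) − 180 = -109.455°.
Going west by 109.455° from -109.841° passes through 180° before reaching +140.704°.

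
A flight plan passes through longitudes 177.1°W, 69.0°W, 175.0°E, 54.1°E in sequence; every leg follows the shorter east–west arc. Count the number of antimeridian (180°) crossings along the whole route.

Leg 1: -177.1° → -69.0°, shortest Δλ = 108.1° (east) — does not cross 180°.
Leg 2: -69.0° → +175.0°, shortest Δλ = -116.0° (west) — crosses 180°.
Leg 3: +175.0° → +54.1°, shortest Δλ = -120.9° (west) — does not cross 180°.
Total crossings: 1.

1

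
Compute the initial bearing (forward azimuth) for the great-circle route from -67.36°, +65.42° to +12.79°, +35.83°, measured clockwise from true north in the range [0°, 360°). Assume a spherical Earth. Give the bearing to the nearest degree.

Δλ = 35.83 − 65.42 = -29.59°.
θ = atan2( sin Δλ · cos φ₂ , cos φ₁ · sin φ₂ − sin φ₁ · cos φ₂ · cos Δλ )
  = atan2(-0.48154, 0.86788) = -29.024° → normalised to [0°, 360°): 330.976°.

331°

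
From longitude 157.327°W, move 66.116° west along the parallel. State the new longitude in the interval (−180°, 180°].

136.557°E

Start at -157.327°; shift −66.116° → -223.443°.
-223.443° lies outside (−180°, 180°]; add 360° → +136.557°.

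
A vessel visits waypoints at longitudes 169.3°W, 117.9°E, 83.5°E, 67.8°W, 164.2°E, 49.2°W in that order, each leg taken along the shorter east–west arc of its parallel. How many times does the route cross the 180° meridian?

3

Leg 1: -169.3° → +117.9°, shortest Δλ = -72.8° (west) — crosses 180°.
Leg 2: +117.9° → +83.5°, shortest Δλ = -34.4° (west) — does not cross 180°.
Leg 3: +83.5° → -67.8°, shortest Δλ = -151.3° (west) — does not cross 180°.
Leg 4: -67.8° → +164.2°, shortest Δλ = -128.0° (west) — crosses 180°.
Leg 5: +164.2° → -49.2°, shortest Δλ = 146.6° (east) — crosses 180°.
Total crossings: 3.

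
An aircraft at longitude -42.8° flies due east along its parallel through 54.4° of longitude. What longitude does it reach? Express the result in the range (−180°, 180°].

+11.6°

Start at -42.8°; shift +54.4° → +11.6°.
+11.6° already lies in (−180°, 180°].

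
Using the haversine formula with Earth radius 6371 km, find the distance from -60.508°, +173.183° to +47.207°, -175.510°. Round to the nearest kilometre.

12021 km

Δλ = -175.510 − 173.183 = -348.693°; wrapped into (−180°, 180°]: 11.307°.
Δφ = 47.207 − -60.508 = 107.715°.
a = sin²(Δφ/2) + cos φ₁ · cos φ₂ · sin²(Δλ/2) = 0.655387.
c = 2·atan2(√a, √(1−a)) = 1.88680 rad → d = 6371·c ≈ 12020.82 km.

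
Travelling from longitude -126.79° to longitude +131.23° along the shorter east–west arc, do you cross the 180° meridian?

Naïve |131.23 − -126.79| = 258.02° > 180°, so the shorter arc goes the other way round — across 180°.
Signed shortest Δλ = ((131.23 − -126.79 + 180) mod 360) − 180 = -101.98°.
Going west by 101.98° from -126.79° passes through 180° before reaching +131.23°.

Yes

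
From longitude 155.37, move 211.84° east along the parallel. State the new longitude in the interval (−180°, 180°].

+7.21°

Start at +155.37°; shift +211.84° → +367.21°.
+367.21° lies outside (−180°, 180°]; subtract 360° → +7.21°.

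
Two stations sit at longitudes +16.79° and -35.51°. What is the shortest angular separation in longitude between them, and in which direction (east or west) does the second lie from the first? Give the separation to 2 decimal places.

52.30° west

Raw difference: -35.51 − 16.79 = -52.3°.
Normalise into (−180°, 180°]: -52.3° stays -52.3°.
Negative ⇒ the second point lies to the west; separation 52.30°.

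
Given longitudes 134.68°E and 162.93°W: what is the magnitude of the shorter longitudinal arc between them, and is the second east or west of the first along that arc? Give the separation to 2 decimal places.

Raw difference: -162.93 − 134.68 = -297.61°.
Normalise into (−180°, 180°]: -297.61° + 360° = 62.39°.
Positive ⇒ the second point lies to the east; separation 62.39°.

62.39° east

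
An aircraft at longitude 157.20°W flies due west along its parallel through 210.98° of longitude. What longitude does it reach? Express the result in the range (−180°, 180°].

8.18°W

Start at -157.20°; shift −210.98° → -368.18°.
-368.18° lies outside (−180°, 180°]; add 360° → -8.18°.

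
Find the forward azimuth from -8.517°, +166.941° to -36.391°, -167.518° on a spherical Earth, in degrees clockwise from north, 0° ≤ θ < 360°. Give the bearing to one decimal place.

144.1°

Δλ = -167.518 − 166.941 = -334.459°; wrapped into (−180°, 180°]: 25.541°.
θ = atan2( sin Δλ · cos φ₂ , cos φ₁ · sin φ₂ − sin φ₁ · cos φ₂ · cos Δλ )
  = atan2(0.34708, -0.47918) = 144.084° → normalised to [0°, 360°): 144.084°.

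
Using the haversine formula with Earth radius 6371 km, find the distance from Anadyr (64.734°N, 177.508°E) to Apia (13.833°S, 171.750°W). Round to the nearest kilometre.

8783 km

Δλ = -171.750 − 177.508 = -349.258°; wrapped into (−180°, 180°]: 10.742°.
Δφ = -13.833 − 64.734 = -78.567°.
a = sin²(Δφ/2) + cos φ₁ · cos φ₂ · sin²(Δλ/2) = 0.404520.
c = 2·atan2(√a, √(1−a)) = 1.37866 rad → d = 6371·c ≈ 8783.42 km.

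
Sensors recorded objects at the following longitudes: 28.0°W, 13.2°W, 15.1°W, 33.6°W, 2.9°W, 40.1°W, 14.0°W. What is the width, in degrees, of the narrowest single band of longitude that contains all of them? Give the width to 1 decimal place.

37.2°

Sort the longitudes: -40.1°, -33.6°, -28.0°, -15.1°, -14.0°, -13.2°, -2.9°.
Eastward gaps between consecutive values (wrapping around): 6.5°, 5.6°, 12.9°, 1.1°, 0.8°, 10.3°, 322.8°.
Largest gap = 322.8° ⇒ minimal covering band is its complement: 360° − 322.8° = 37.2°.
Band runs from -40.1° eastward to -2.9°.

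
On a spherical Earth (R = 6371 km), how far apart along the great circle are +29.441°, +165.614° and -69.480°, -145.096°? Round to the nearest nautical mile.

6313 nmi

Δλ = -145.096 − 165.614 = -310.710°; wrapped into (−180°, 180°]: 49.290°.
Δφ = -69.480 − 29.441 = -98.921°.
a = sin²(Δφ/2) + cos φ₁ · cos φ₂ · sin²(Δλ/2) = 0.630618.
c = 2·atan2(√a, √(1−a)) = 1.83510 rad → d = 6371·c ≈ 11691.41 km ≈ 6312.86 nmi.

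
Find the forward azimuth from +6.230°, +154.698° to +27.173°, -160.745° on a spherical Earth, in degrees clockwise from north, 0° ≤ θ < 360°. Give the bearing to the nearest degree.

Δλ = -160.745 − 154.698 = -315.443°; wrapped into (−180°, 180°]: 44.557°.
θ = atan2( sin Δλ · cos φ₂ , cos φ₁ · sin φ₂ − sin φ₁ · cos φ₂ · cos Δλ )
  = atan2(0.62418, 0.38519) = 58.321° → normalised to [0°, 360°): 58.321°.

58°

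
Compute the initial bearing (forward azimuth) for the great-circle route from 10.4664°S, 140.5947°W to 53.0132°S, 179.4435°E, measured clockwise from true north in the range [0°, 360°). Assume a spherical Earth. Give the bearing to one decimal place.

Δλ = 179.4435 − -140.5947 = 320.0382°; wrapped into (−180°, 180°]: -39.9618°.
θ = atan2( sin Δλ · cos φ₂ , cos φ₁ · sin φ₂ − sin φ₁ · cos φ₂ · cos Δλ )
  = atan2(-0.38641, -0.70171) = -151.160° → normalised to [0°, 360°): 208.840°.

208.8°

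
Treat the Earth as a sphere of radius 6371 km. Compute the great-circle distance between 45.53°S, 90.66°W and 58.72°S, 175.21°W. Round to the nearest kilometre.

5546 km

Δλ = -175.21 − -90.66 = -84.55°.
Δφ = -58.72 − -45.53 = -13.19°.
a = sin²(Δφ/2) + cos φ₁ · cos φ₂ · sin²(Δλ/2) = 0.177784.
c = 2·atan2(√a, √(1−a)) = 0.87052 rad → d = 6371·c ≈ 5546.06 km.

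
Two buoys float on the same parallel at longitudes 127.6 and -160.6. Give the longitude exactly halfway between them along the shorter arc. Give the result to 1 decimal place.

+163.5°

Signed shortest Δλ from +127.6° to -160.6° is +71.8°.
Midpoint longitude = +127.6° + (+71.8°)/2 = +127.6° + 35.9° = +163.5°.
(The naïve average (+127.6 + -160.6)/2 = -16.5° is on the wrong side of the globe.)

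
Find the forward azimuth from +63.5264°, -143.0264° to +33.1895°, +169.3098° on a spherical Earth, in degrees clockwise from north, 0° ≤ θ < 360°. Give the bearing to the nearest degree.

Δλ = 169.3098 − -143.0264 = 312.3362°; wrapped into (−180°, 180°]: -47.6638°.
θ = atan2( sin Δλ · cos φ₂ , cos φ₁ · sin φ₂ − sin φ₁ · cos φ₂ · cos Δλ )
  = atan2(-0.61862, -0.26048) = -112.835° → normalised to [0°, 360°): 247.165°.

247°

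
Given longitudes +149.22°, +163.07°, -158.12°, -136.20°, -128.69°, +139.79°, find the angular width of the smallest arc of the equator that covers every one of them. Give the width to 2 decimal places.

Sort the longitudes: -158.12°, -136.20°, -128.69°, +139.79°, +149.22°, +163.07°.
Eastward gaps between consecutive values (wrapping around): 21.92°, 7.51°, 268.48°, 9.43°, 13.85°, 38.81°.
Largest gap = 268.48° ⇒ minimal covering band is its complement: 360° − 268.48° = 91.52°.
Band runs from +139.79° eastward to -128.69°, crossing the antimeridian.

91.52°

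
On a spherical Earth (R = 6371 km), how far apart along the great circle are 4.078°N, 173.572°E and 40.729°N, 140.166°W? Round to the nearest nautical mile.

3321 nmi

Δλ = -140.166 − 173.572 = -313.738°; wrapped into (−180°, 180°]: 46.262°.
Δφ = 40.729 − 4.078 = 36.651°.
a = sin²(Δφ/2) + cos φ₁ · cos φ₂ · sin²(Δλ/2) = 0.215504.
c = 2·atan2(√a, √(1−a)) = 0.96552 rad → d = 6371·c ≈ 6151.31 km ≈ 3321.44 nmi.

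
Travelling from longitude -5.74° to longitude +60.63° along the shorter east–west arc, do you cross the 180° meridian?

No

Signed shortest Δλ = ((60.63 − -5.74 + 180) mod 360) − 180 = 66.37°.
Going east by 66.37° from -5.74° reaches +60.63° without touching 180°.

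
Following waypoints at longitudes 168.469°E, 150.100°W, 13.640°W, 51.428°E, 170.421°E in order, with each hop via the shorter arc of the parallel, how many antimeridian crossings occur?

1

Leg 1: +168.469° → -150.100°, shortest Δλ = 41.431° (east) — crosses 180°.
Leg 2: -150.100° → -13.640°, shortest Δλ = 136.46° (east) — does not cross 180°.
Leg 3: -13.640° → +51.428°, shortest Δλ = 65.068° (east) — does not cross 180°.
Leg 4: +51.428° → +170.421°, shortest Δλ = 118.993° (east) — does not cross 180°.
Total crossings: 1.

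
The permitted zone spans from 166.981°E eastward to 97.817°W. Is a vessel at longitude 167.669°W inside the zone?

Yes

Band width going east from +166.981° to -97.817°: ((-97.817 − 166.981) mod 360) = 95.202°.
Offset of -167.669° east of the west edge: ((-167.669 − 166.981) mod 360) = 25.350°.
25.350° ≤ 95.202° ⇒ inside.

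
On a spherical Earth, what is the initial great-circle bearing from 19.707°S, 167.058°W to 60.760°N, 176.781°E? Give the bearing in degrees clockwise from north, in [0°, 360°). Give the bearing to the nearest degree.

352°

Δλ = 176.781 − -167.058 = 343.839°; wrapped into (−180°, 180°]: -16.161°.
θ = atan2( sin Δλ · cos φ₂ , cos φ₁ · sin φ₂ − sin φ₁ · cos φ₂ · cos Δλ )
  = atan2(-0.13596, 0.97968) = -7.901° → normalised to [0°, 360°): 352.099°.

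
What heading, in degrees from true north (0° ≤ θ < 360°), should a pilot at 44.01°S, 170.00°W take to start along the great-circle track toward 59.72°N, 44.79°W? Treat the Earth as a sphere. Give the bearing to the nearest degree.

Δλ = -44.79 − -170.00 = 125.21°.
θ = atan2( sin Δλ · cos φ₂ , cos φ₁ · sin φ₂ − sin φ₁ · cos φ₂ · cos Δλ )
  = atan2(0.41198, 0.41911) = 44.508° → normalised to [0°, 360°): 44.508°.

45°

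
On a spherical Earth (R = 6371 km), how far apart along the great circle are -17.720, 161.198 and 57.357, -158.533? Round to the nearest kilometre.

9140 km

Δλ = -158.533 − 161.198 = -319.731°; wrapped into (−180°, 180°]: 40.269°.
Δφ = 57.357 − -17.720 = 75.077°.
a = sin²(Δφ/2) + cos φ₁ · cos φ₂ · sin²(Δλ/2) = 0.432122.
c = 2·atan2(√a, √(1−a)) = 1.43462 rad → d = 6371·c ≈ 9139.96 km.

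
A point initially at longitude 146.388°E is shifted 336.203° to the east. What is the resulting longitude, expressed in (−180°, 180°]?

Start at +146.388°; shift +336.203° → +482.591°.
+482.591° lies outside (−180°, 180°]; subtract 360° → +122.591°.

122.591°E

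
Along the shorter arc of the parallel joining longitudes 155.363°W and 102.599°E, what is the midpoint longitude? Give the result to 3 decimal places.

153.618°E

Signed shortest Δλ from -155.363° to +102.599° is -102.038°.
Midpoint longitude = -155.363° + (-102.038°)/2 = -155.363° − 51.019° = -206.382°.
Normalise into (−180°, 180°]: +153.618°.
(The naïve average (-155.363 + +102.599)/2 = -26.382° is on the wrong side of the globe.)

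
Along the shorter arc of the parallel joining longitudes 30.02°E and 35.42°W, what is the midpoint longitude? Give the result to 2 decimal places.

Signed shortest Δλ from +30.02° to -35.42° is -65.44°.
Midpoint longitude = +30.02° + (-65.44°)/2 = +30.02° − 32.72° = -2.70°.

2.70°W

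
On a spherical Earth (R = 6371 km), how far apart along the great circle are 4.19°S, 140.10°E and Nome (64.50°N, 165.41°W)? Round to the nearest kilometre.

8832 km

Δλ = -165.41 − 140.10 = -305.51°; wrapped into (−180°, 180°]: 54.49°.
Δφ = 64.50 − -4.19 = 68.69°.
a = sin²(Δφ/2) + cos φ₁ · cos φ₂ · sin²(Δλ/2) = 0.408277.
c = 2·atan2(√a, √(1−a)) = 1.38631 rad → d = 6371·c ≈ 8832.16 km.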